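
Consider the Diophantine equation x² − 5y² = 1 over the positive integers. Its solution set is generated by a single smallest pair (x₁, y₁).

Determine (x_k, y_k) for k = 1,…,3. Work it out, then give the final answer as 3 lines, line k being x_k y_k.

9 4
161 72
2889 1292

√5 = [2; 4, …], period ℓ=1 (odd) → k=1
step 0: (2, 1)  from 2·(1,0) + (0,1)
step 1: (9, 4)  from 4·(2,1) + (1,0)
(x₁, y₁) = (9, 4);  9² − 5·4² = 1 ✓
(x_2, y_2) = (9·9 + 5·4·4, 9·4 + 4·9) = (161, 72)
(x_3, y_3) = (9·161 + 5·4·72, 9·72 + 4·161) = (2889, 1292)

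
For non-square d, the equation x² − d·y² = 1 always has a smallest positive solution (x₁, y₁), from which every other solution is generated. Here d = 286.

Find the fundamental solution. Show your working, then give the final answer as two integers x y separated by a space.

√286 = [16; 1,10,3,3,2,3,3,10,1,32, …], period ℓ=10 (even) → k=9
i=0: a=16 ⇒ p=16, q=1
…
i=6: a=3 ⇒ p=15102, q=893
i=7: a=3 ⇒ p=49703, q=2939
i=8: a=10 ⇒ p=512132, q=30283
i=9: a=1 ⇒ p=561835, q=33222
→ (561835, 33222).  Check: 561835²=315658567225, 286·33222²=315658567224, difference 1.

561835 33222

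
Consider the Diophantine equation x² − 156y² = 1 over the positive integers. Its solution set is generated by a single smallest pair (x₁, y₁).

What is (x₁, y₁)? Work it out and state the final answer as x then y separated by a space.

25 2

√156 → a₀=12, period (2,24); ℓ=2 even so k=1
step 0: (12, 1)  from 12·(1,0) + (0,1)
step 1: (25, 2)  from 2·(12,1) + (1,0)
(x₁, y₁) = (25, 2);  25² − 156·2² = 1 ✓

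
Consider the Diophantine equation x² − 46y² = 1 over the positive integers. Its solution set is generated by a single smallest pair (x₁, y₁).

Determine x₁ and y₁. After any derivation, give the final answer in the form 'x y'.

[6; 1,3,1,1,2,6,2,1,1,3,1,12] for √46; ℓ=12 ⇒ convergent index 11
a_0=6:  p_0=6·1+0=6,  q_0=6·0+1=1
a_1=1:  p_1=1·6+1=7,  q_1=1·1+0=1
a_2=3:  p_2=3·7+6=27,  q_2=3·1+1=4
a_3=1:  p_3=1·27+7=34,  q_3=1·4+1=5
…
a_5=2:  p_5=2·61+34=156,  q_5=2·9+5=23
…
a_8=1:  p_8=1·2150+997=3147,  q_8=1·317+147=464
a_9=1:  p_9=1·3147+2150=5297,  q_9=1·464+317=781
a_10=3:  p_10=3·5297+3147=19038,  q_10=3·781+464=2807
a_11=1:  p_11=1·19038+5297=24335,  q_11=1·2807+781=3588
→ (24335, 3588).  Check: 24335²=592192225, 46·3588²=592192224, difference 1.

24335 3588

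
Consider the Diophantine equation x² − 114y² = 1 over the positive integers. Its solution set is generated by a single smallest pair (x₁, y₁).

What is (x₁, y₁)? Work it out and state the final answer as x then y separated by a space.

1025 96

d=114: √d = [10; 1,2,10,2,1,20] (ℓ=6, even), read p_5/q_5
k=0  a_k=10  p_k/q_k = 10/1
k=1  a_k=1  p_k/q_k = 11/1
…
k=4  a_k=2  p_k/q_k = 694/65
k=5  a_k=1  p_k/q_k = 1025/96
→ (1025, 96).  Check: 1025²=1050625, 114·96²=1050624, difference 1.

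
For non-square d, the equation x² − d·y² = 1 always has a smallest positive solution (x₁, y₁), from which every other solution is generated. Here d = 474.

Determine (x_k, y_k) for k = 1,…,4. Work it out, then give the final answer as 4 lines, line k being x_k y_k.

d=474: √d = [21; 1,3,2,1,1,…,3,1,42] (ℓ=14, even), read p_13/q_13
i=0: a=21 ⇒ p=21, q=1
i=1: a=1 ⇒ p=22, q=1
i=2: a=3 ⇒ p=87, q=4
i=3: a=2 ⇒ p=196, q=9
i=4: a=1 ⇒ p=283, q=13
i=5: a=1 ⇒ p=479, q=22
i=6: a=1 ⇒ p=762, q=35
i=7: a=6 ⇒ p=5051, q=232
i=8: a=1 ⇒ p=5813, q=267
i=9: a=1 ⇒ p=10864, q=499
i=10: a=1 ⇒ p=16677, q=766
i=11: a=2 ⇒ p=44218, q=2031
i=12: a=3 ⇒ p=149331, q=6859
i=13: a=1 ⇒ p=193549, q=8890
→ (193549, 8890).  Check: 193549²=37461215401, 474·8890²=37461215400, difference 1.
(x_2, y_2) = (193549·193549 + 474·8890·8890, 193549·8890 + 8890·193549) = (74922430801, 3441301220)
(x_3, y_3) = (193549·74922430801 + 474·8890·3441301220, 193549·3441301220 + 8890·74922430801) = (29002323118011949, 1332120819650670)
(x_4, y_4) = (193549·29002323118011949 + 474·8890·1332120819650670, 193549·1332120819650670 + 8890·29002323118011949) = (11226741274261267003201, 515661305041693754440)

193549 8890
74922430801 3441301220
29002323118011949 1332120819650670
11226741274261267003201 515661305041693754440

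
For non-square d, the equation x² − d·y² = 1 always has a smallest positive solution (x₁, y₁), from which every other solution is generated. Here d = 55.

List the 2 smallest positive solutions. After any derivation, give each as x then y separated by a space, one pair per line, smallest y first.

[7; 2,2,2,14] for √55; ℓ=4 ⇒ convergent index 3
step 0: (7, 1)  from 7·(1,0) + (0,1)
…
step 2: (37, 5)  from 2·(15,2) + (7,1)
step 3: (89, 12)  from 2·(37,5) + (15,2)
fundamental: x₁=89, y₁=12  (since 7921 − 55·144 = 1)
n=2: (89,12)∘(89,12) = (89·89+55·12·12, 89·12+12·89) = (15841,2136)

89 12
15841 2136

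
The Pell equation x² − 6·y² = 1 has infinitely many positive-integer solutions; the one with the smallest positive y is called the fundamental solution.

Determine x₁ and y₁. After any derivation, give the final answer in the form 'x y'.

5 2

[2; 2,4] for √6; ℓ=2 ⇒ convergent index 1
step 0: (2, 1)  from 2·(1,0) + (0,1)
step 1: (5, 2)  from 2·(2,1) + (1,0)
(x₁, y₁) = (5, 2);  5² − 6·2² = 1 ✓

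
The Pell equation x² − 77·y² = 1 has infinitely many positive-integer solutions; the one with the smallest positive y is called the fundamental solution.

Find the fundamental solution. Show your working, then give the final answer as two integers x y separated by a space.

351 40

[8; 1,3,2,3,1,16] for √77; ℓ=6 ⇒ convergent index 5
step 0: (8, 1)  from 8·(1,0) + (0,1)
step 1: (9, 1)  from 1·(8,1) + (1,0)
…
step 3: (79, 9)  from 2·(35,4) + (9,1)
step 4: (272, 31)  from 3·(79,9) + (35,4)
step 5: (351, 40)  from 1·(272,31) + (79,9)
(x₁, y₁) = (351, 40);  351² − 77·40² = 1 ✓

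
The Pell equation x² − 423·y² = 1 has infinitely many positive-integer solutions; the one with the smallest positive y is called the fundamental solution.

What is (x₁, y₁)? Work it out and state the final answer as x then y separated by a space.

[20; 1,1,3,4,3,1,1,40] for √423; ℓ=8 ⇒ convergent index 7
k=0  a_k=20  p_k/q_k = 20/1
…
k=3  a_k=3  p_k/q_k = 144/7
k=4  a_k=4  p_k/q_k = 617/30
…
k=6  a_k=1  p_k/q_k = 2612/127
k=7  a_k=1  p_k/q_k = 4607/224
fundamental: x₁=4607, y₁=224  (since 21224449 − 423·50176 = 1)

4607 224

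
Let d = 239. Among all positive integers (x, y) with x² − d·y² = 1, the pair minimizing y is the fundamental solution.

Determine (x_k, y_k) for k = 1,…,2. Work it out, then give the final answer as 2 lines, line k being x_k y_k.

6195120 400729
76759023628799 4965128484960

√239 = [15; 2,5,1,2,4,15,4,2,1,5,2,30, …], period ℓ=12 (even) → k=11
step 0: (15, 1)  from 15·(1,0) + (0,1)
step 1: (31, 2)  from 2·(15,1) + (1,0)
step 2: (170, 11)  from 5·(31,2) + (15,1)
…
step 5: (2489, 161)  from 4·(572,37) + (201,13)
…
step 8: (346141, 22390)  from 2·(154117,9969) + (37907,2452)
step 9: (500258, 32359)  from 1·(346141,22390) + (154117,9969)
step 10: (2847431, 184185)  from 5·(500258,32359) + (346141,22390)
step 11: (6195120, 400729)  from 2·(2847431,184185) + (500258,32359)
→ (6195120, 400729).  Check: 6195120²=38379511814400, 239·400729²=38379511814399, difference 1.
(6195120+400729√239)^2 = 76759023628799 + 4965128484960√239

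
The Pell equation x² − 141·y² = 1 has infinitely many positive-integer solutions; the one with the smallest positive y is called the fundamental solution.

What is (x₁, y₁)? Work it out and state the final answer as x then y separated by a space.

95 8

d=141: √d = [11; 1,6,1,22] (ℓ=4, even), read p_3/q_3
k=0  a_k=11  p_k/q_k = 11/1
k=1  a_k=1  p_k/q_k = 12/1
k=2  a_k=6  p_k/q_k = 83/7
k=3  a_k=1  p_k/q_k = 95/8
(x₁, y₁) = (95, 8);  95² − 141·8² = 1 ✓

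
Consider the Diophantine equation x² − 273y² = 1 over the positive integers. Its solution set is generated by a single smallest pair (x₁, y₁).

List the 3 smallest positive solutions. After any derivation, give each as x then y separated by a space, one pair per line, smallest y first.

727 44
1057057 63976
1536960151 93021060

d=273: √d = [16; 1,1,10,1,1,32] (ℓ=6, even), read p_5/q_5
i=0: a=16 ⇒ p=16, q=1
…
i=4: a=1 ⇒ p=380, q=23
i=5: a=1 ⇒ p=727, q=44
(x₁, y₁) = (727, 44);  727² − 273·44² = 1 ✓
n=2: (727,44)∘(727,44) = (727·727+273·44·44, 727·44+44·727) = (1057057,63976)
n=3: (1057057,63976)∘(727,44) = (727·1057057+273·44·63976, 727·63976+44·1057057) = (1536960151,93021060)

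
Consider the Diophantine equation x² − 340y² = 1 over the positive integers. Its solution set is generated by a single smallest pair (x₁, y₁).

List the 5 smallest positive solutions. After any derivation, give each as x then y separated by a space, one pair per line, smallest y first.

√340 = [18; 2,3,1,1,1,…,3,2,36, …], period ℓ=14 (even) → k=13
a_0=18:  p_0=18·1+0=18,  q_0=18·0+1=1
a_1=2:  p_1=2·18+1=37,  q_1=2·1+0=2
…
a_3=1:  p_3=1·129+37=166,  q_3=1·7+2=9
a_4=1:  p_4=1·166+129=295,  q_4=1·9+7=16
a_5=1:  p_5=1·295+166=461,  q_5=1·16+9=25
…
a_7=8:  p_7=8·756+461=6509,  q_7=8·41+25=353
a_8=1:  p_8=1·6509+756=7265,  q_8=1·353+41=394
a_9=1:  p_9=1·7265+6509=13774,  q_9=1·394+353=747
a_10=1:  p_10=1·13774+7265=21039,  q_10=1·747+394=1141
a_11=1:  p_11=1·21039+13774=34813,  q_11=1·1141+747=1888
a_12=3:  p_12=3·34813+21039=125478,  q_12=3·1888+1141=6805
a_13=2:  p_13=2·125478+34813=285769,  q_13=2·6805+1888=15498
→ (285769, 15498).  Check: 285769²=81663921361, 340·15498²=81663921360, difference 1.
n=2: (285769,15498)∘(285769,15498) = (285769·285769+340·15498·15498, 285769·15498+15498·285769) = (163327842721,8857695924)
n=3: (163327842721,8857695924)∘(285769,15498) = (285769·163327842721+340·15498·8857695924, 285769·8857695924+15498·163327842721) = (93348068572789129,5062509812995614)
n=4: (93348068572789129,5062509812995614)∘(285769,15498) = (285769·93348068572789129+340·15498·5062509812995614, 285769·5062509812995614+15498·93348068572789129) = (53351968415791425367681,2893416733491029538408)
n=5: (53351968415791425367681,2893416733491029538408)∘(285769,15498) = (285769·53351968415791425367681+340·15498·2893416733491029538408, 285769·2893416733491029538408+15498·53351968415791425367681) = (30492677324331251603220874249,1653697613020933530509635890)

285769 15498
163327842721 8857695924
93348068572789129 5062509812995614
53351968415791425367681 2893416733491029538408
30492677324331251603220874249 1653697613020933530509635890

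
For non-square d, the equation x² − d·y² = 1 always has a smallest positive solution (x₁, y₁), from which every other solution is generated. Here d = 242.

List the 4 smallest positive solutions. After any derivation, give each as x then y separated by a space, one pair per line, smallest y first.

[15; 1,1,3,1,14,1,3,1,1,30] for √242; ℓ=10 ⇒ convergent index 9
a_0=15:  p_0=15·1+0=15,  q_0=15·0+1=1
…
a_2=1:  p_2=1·16+15=31,  q_2=1·1+1=2
…
a_4=1:  p_4=1·109+31=140,  q_4=1·7+2=9
a_5=14:  p_5=14·140+109=2069,  q_5=14·9+7=133
a_6=1:  p_6=1·2069+140=2209,  q_6=1·133+9=142
a_7=3:  p_7=3·2209+2069=8696,  q_7=3·142+133=559
a_8=1:  p_8=1·8696+2209=10905,  q_8=1·559+142=701
a_9=1:  p_9=1·10905+8696=19601,  q_9=1·701+559=1260
fundamental: x₁=19601, y₁=1260  (since 384199201 − 242·1587600 = 1)
(19601+1260√242)^2 = 768398401 + 49394520√242
(19601+1260√242)^3 = 30122754096401 + 1936363971780√242
(19601+1260√242)^4 = 1180872205318713601 + 75909340372325040√242

19601 1260
768398401 49394520
30122754096401 1936363971780
1180872205318713601 75909340372325040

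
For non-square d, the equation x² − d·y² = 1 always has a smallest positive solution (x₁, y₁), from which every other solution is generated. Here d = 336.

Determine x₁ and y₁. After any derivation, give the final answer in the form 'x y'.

[18; 3,36] for √336; ℓ=2 ⇒ convergent index 1
step 0: (18, 1)  from 18·(1,0) + (0,1)
step 1: (55, 3)  from 3·(18,1) + (1,0)
fundamental: x₁=55, y₁=3  (since 3025 − 336·9 = 1)

55 3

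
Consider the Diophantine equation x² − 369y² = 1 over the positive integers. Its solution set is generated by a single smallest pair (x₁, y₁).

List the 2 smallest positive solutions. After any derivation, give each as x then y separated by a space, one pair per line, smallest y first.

√369 → a₀=19, period (4,1,3,2,7,4,7,2,3,1,4,38); ℓ=12 even so k=11
k=0  a_k=19  p_k/q_k = 19/1
k=1  a_k=4  p_k/q_k = 77/4
…
k=3  a_k=3  p_k/q_k = 365/19
…
k=7  a_k=7  p_k/q_k = 184045/9581
…
k=10  a_k=1  p_k/q_k = 1758061/91521
k=11  a_k=4  p_k/q_k = 8396801/437120
→ (8396801, 437120).  Check: 8396801²=70506267033601, 369·437120²=70506267033600, difference 1.
(8396801+437120√369)^2 = 141012534067201 + 7340819306240√369

8396801 437120
141012534067201 7340819306240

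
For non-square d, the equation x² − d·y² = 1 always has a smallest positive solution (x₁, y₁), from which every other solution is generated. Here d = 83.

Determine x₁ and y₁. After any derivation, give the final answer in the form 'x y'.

d=83: √d = [9; 9,18] (ℓ=2, even), read p_1/q_1
i=0: a=9 ⇒ p=9, q=1
i=1: a=9 ⇒ p=82, q=9
fundamental: x₁=82, y₁=9  (since 6724 − 83·81 = 1)

82 9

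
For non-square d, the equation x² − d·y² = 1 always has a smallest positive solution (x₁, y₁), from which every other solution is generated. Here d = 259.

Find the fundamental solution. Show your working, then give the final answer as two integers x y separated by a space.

847225 52644

[16; 10,1,2,3,4,3,2,1,10,32] for √259; ℓ=10 ⇒ convergent index 9
i=0: a=16 ⇒ p=16, q=1
i=1: a=10 ⇒ p=161, q=10
…
i=5: a=4 ⇒ p=7403, q=460
…
i=7: a=2 ⇒ p=55265, q=3434
i=8: a=1 ⇒ p=79196, q=4921
i=9: a=10 ⇒ p=847225, q=52644
→ (847225, 52644).  Check: 847225²=717790200625, 259·52644²=717790200624, difference 1.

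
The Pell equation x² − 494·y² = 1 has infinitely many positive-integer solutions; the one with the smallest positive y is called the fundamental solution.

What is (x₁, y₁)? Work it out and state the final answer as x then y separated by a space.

√494 → a₀=22, period (4,2,2,1,2,1,2,2,4,44); ℓ=10 even so k=9
a_0=22:  p_0=22·1+0=22,  q_0=22·0+1=1
a_1=4:  p_1=4·22+1=89,  q_1=4·1+0=4
a_2=2:  p_2=2·89+22=200,  q_2=2·4+1=9
…
a_4=1:  p_4=1·489+200=689,  q_4=1·22+9=31
a_5=2:  p_5=2·689+489=1867,  q_5=2·31+22=84
a_6=1:  p_6=1·1867+689=2556,  q_6=1·84+31=115
a_7=2:  p_7=2·2556+1867=6979,  q_7=2·115+84=314
a_8=2:  p_8=2·6979+2556=16514,  q_8=2·314+115=743
a_9=4:  p_9=4·16514+6979=73035,  q_9=4·743+314=3286
(x₁, y₁) = (73035, 3286);  73035² − 494·3286² = 1 ✓

73035 3286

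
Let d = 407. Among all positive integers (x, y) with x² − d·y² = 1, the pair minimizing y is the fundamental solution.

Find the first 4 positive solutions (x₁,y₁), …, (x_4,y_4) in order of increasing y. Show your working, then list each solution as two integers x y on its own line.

2663 132
14183137 703032
75539384999 3744348300
402322750321537 19942398342768

[20; 5,1,2,1,5,40] for √407; ℓ=6 ⇒ convergent index 5
step 0: (20, 1)  from 20·(1,0) + (0,1)
…
step 4: (464, 23)  from 1·(343,17) + (121,6)
step 5: (2663, 132)  from 5·(464,23) + (343,17)
(x₁, y₁) = (2663, 132);  2663² − 407·132² = 1 ✓
(x_2, y_2) = (2663·2663 + 407·132·132, 2663·132 + 132·2663) = (14183137, 703032)
(x_3, y_3) = (2663·14183137 + 407·132·703032, 2663·703032 + 132·14183137) = (75539384999, 3744348300)
(x_4, y_4) = (2663·75539384999 + 407·132·3744348300, 2663·3744348300 + 132·75539384999) = (402322750321537, 19942398342768)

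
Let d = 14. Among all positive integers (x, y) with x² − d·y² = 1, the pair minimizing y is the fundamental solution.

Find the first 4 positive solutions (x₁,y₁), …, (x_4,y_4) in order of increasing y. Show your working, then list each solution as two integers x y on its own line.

15 4
449 120
13455 3596
403201 107760

√14 → a₀=3, period (1,2,1,6); ℓ=4 even so k=3
k=0  a_k=3  p_k/q_k = 3/1
…
k=2  a_k=2  p_k/q_k = 11/3
k=3  a_k=1  p_k/q_k = 15/4
(x₁, y₁) = (15, 4);  15² − 14·4² = 1 ✓
n=2: (15,4)∘(15,4) = (15·15+14·4·4, 15·4+4·15) = (449,120)
n=3: (449,120)∘(15,4) = (15·449+14·4·120, 15·120+4·449) = (13455,3596)
n=4: (13455,3596)∘(15,4) = (15·13455+14·4·3596, 15·3596+4·13455) = (403201,107760)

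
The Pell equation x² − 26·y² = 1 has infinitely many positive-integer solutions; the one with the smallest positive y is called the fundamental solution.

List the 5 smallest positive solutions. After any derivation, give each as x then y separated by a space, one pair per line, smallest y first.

51 10
5201 1020
530451 104030
54100801 10610040
5517751251 1082120050

√26 = [5; 10, …], period ℓ=1 (odd) → k=1
i=0: a=5 ⇒ p=5, q=1
i=1: a=10 ⇒ p=51, q=10
fundamental: x₁=51, y₁=10  (since 2601 − 26·100 = 1)
(51+10√26)^2 = 5201 + 1020√26
(51+10√26)^3 = 530451 + 104030√26
(51+10√26)^4 = 54100801 + 10610040√26
(51+10√26)^5 = 5517751251 + 1082120050√26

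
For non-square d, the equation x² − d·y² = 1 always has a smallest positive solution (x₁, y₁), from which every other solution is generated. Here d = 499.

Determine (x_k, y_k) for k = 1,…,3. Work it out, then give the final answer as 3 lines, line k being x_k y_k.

√499 = [22; 2,1,21,1,2,44, …], period ℓ=6 (even) → k=5
i=0: a=22 ⇒ p=22, q=1
…
i=2: a=1 ⇒ p=67, q=3
i=3: a=21 ⇒ p=1452, q=65
i=4: a=1 ⇒ p=1519, q=68
i=5: a=2 ⇒ p=4490, q=201
fundamental: x₁=4490, y₁=201  (since 20160100 − 499·40401 = 1)
(x_2, y_2) = (4490·4490 + 499·201·201, 4490·201 + 201·4490) = (40320199, 1804980)
(x_3, y_3) = (4490·40320199 + 499·201·1804980, 4490·1804980 + 201·40320199) = (362075382530, 16208720199)

4490 201
40320199 1804980
362075382530 16208720199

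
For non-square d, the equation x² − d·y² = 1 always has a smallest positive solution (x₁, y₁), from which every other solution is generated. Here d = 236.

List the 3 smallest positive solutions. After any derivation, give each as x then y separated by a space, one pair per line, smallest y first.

[15; 2,1,3,5,1,6,1,5,3,1,2,30] for √236; ℓ=12 ⇒ convergent index 11
k=0  a_k=15  p_k/q_k = 15/1
k=1  a_k=2  p_k/q_k = 31/2
k=2  a_k=1  p_k/q_k = 46/3
k=3  a_k=3  p_k/q_k = 169/11
k=4  a_k=5  p_k/q_k = 891/58
…
k=7  a_k=1  p_k/q_k = 8311/541
k=8  a_k=5  p_k/q_k = 48806/3177
…
k=10  a_k=1  p_k/q_k = 203535/13249
k=11  a_k=2  p_k/q_k = 561799/36570
fundamental: x₁=561799, y₁=36570  (since 315618116401 − 236·1337364900 = 1)
n=2: (561799,36570)∘(561799,36570) = (561799·561799+236·36570·36570, 561799·36570+36570·561799) = (631236232801,41089978860)
n=3: (631236232801,41089978860)∘(561799,36570) = (561799·631236232801+236·36570·41089978860, 561799·41089978860+36570·631236232801) = (709255768702176199,46168618067101710)

561799 36570
631236232801 41089978860
709255768702176199 46168618067101710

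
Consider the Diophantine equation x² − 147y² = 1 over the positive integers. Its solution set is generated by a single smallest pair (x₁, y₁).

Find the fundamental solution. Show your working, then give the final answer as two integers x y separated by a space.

97 8

d=147: √d = [12; 8,24] (ℓ=2, even), read p_1/q_1
a_0=12:  p_0=12·1+0=12,  q_0=12·0+1=1
a_1=8:  p_1=8·12+1=97,  q_1=8·1+0=8
→ (97, 8).  Check: 97²=9409, 147·8²=9408, difference 1.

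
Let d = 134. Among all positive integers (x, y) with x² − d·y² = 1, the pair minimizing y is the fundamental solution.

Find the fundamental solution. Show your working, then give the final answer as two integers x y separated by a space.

[11; 1,1,2,1,3,…,1,1,22] for √134; ℓ=14 ⇒ convergent index 13
k=0  a_k=11  p_k/q_k = 11/1
k=1  a_k=1  p_k/q_k = 12/1
k=2  a_k=1  p_k/q_k = 23/2
k=3  a_k=2  p_k/q_k = 58/5
k=4  a_k=1  p_k/q_k = 81/7
k=5  a_k=3  p_k/q_k = 301/26
k=6  a_k=1  p_k/q_k = 382/33
k=7  a_k=10  p_k/q_k = 4121/356
k=8  a_k=1  p_k/q_k = 4503/389
…
k=10  a_k=1  p_k/q_k = 22133/1912
k=11  a_k=2  p_k/q_k = 61896/5347
k=12  a_k=1  p_k/q_k = 84029/7259
k=13  a_k=1  p_k/q_k = 145925/12606
(x₁, y₁) = (145925, 12606);  145925² − 134·12606² = 1 ✓

145925 12606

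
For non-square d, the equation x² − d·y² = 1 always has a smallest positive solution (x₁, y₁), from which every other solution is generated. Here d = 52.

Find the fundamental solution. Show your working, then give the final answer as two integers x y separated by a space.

649 90

√52 → a₀=7, period (4,1,2,1,4,14); ℓ=6 even so k=5
a_0=7:  p_0=7·1+0=7,  q_0=7·0+1=1
a_1=4:  p_1=4·7+1=29,  q_1=4·1+0=4
a_2=1:  p_2=1·29+7=36,  q_2=1·4+1=5
a_3=2:  p_3=2·36+29=101,  q_3=2·5+4=14
a_4=1:  p_4=1·101+36=137,  q_4=1·14+5=19
a_5=4:  p_5=4·137+101=649,  q_5=4·19+14=90
→ (649, 90).  Check: 649²=421201, 52·90²=421200, difference 1.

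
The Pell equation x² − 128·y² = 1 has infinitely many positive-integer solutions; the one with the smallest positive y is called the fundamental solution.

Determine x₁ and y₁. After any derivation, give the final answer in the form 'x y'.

d=128: √d = [11; 3,5,3,22] (ℓ=4, even), read p_3/q_3
step 0: (11, 1)  from 11·(1,0) + (0,1)
step 1: (34, 3)  from 3·(11,1) + (1,0)
step 2: (181, 16)  from 5·(34,3) + (11,1)
step 3: (577, 51)  from 3·(181,16) + (34,3)
(x₁, y₁) = (577, 51);  577² − 128·51² = 1 ✓

577 51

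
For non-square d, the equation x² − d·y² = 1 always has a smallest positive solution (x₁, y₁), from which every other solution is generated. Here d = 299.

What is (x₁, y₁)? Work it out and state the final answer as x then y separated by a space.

415 24

[17; 3,2,3,34] for √299; ℓ=4 ⇒ convergent index 3
a_0=17:  p_0=17·1+0=17,  q_0=17·0+1=1
…
a_2=2:  p_2=2·52+17=121,  q_2=2·3+1=7
a_3=3:  p_3=3·121+52=415,  q_3=3·7+3=24
fundamental: x₁=415, y₁=24  (since 172225 − 299·576 = 1)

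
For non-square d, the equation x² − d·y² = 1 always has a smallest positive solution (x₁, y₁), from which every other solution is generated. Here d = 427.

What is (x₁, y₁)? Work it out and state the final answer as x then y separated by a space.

d=427: √d = [20; 1,1,1,40] (ℓ=4, even), read p_3/q_3
step 0: (20, 1)  from 20·(1,0) + (0,1)
step 1: (21, 1)  from 1·(20,1) + (1,0)
step 2: (41, 2)  from 1·(21,1) + (20,1)
step 3: (62, 3)  from 1·(41,2) + (21,1)
fundamental: x₁=62, y₁=3  (since 3844 − 427·9 = 1)

62 3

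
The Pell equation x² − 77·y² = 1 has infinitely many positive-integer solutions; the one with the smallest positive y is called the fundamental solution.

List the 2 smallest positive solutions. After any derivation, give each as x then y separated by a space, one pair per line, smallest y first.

351 40
246401 28080

√77 = [8; 1,3,2,3,1,16, …], period ℓ=6 (even) → k=5
step 0: (8, 1)  from 8·(1,0) + (0,1)
…
step 2: (35, 4)  from 3·(9,1) + (8,1)
…
step 4: (272, 31)  from 3·(79,9) + (35,4)
step 5: (351, 40)  from 1·(272,31) + (79,9)
(x₁, y₁) = (351, 40);  351² − 77·40² = 1 ✓
(351+40√77)^2 = 246401 + 28080√77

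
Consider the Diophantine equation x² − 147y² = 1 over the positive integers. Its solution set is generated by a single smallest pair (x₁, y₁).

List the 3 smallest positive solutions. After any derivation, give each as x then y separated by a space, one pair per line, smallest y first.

97 8
18817 1552
3650401 301080

√147 → a₀=12, period (8,24); ℓ=2 even so k=1
step 0: (12, 1)  from 12·(1,0) + (0,1)
step 1: (97, 8)  from 8·(12,1) + (1,0)
→ (97, 8).  Check: 97²=9409, 147·8²=9408, difference 1.
k=2:  x_2 = 97·97+147·8·8 = 18817,  y_2 = 97·8+8·97 = 1552
k=3:  x_3 = 97·18817+147·8·1552 = 3650401,  y_3 = 97·1552+8·18817 = 301080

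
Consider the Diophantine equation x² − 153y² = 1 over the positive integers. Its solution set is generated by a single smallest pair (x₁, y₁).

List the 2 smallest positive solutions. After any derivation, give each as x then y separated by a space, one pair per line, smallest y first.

2177 176
9478657 766304

√153 = [12; 2,1,2,2,2,1,2,24, …], period ℓ=8 (even) → k=7
k=0  a_k=12  p_k/q_k = 12/1
k=1  a_k=2  p_k/q_k = 25/2
…
k=3  a_k=2  p_k/q_k = 99/8
…
k=5  a_k=2  p_k/q_k = 569/46
k=6  a_k=1  p_k/q_k = 804/65
k=7  a_k=2  p_k/q_k = 2177/176
(x₁, y₁) = (2177, 176);  2177² − 153·176² = 1 ✓
k=2:  x_2 = 2177·2177+153·176·176 = 9478657,  y_2 = 2177·176+176·2177 = 766304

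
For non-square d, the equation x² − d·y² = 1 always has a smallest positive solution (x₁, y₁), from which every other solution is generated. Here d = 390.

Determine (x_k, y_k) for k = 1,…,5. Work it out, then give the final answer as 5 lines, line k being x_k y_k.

79 4
12481 632
1971919 99852
311550721 15775984
49223041999 2492505620

d=390: √d = [19; 1,2,1,38] (ℓ=4, even), read p_3/q_3
i=0: a=19 ⇒ p=19, q=1
i=1: a=1 ⇒ p=20, q=1
i=2: a=2 ⇒ p=59, q=3
i=3: a=1 ⇒ p=79, q=4
→ (79, 4).  Check: 79²=6241, 390·4²=6240, difference 1.
n=2: (79,4)∘(79,4) = (79·79+390·4·4, 79·4+4·79) = (12481,632)
n=3: (12481,632)∘(79,4) = (79·12481+390·4·632, 79·632+4·12481) = (1971919,99852)
n=4: (1971919,99852)∘(79,4) = (79·1971919+390·4·99852, 79·99852+4·1971919) = (311550721,15775984)
n=5: (311550721,15775984)∘(79,4) = (79·311550721+390·4·15775984, 79·15775984+4·311550721) = (49223041999,2492505620)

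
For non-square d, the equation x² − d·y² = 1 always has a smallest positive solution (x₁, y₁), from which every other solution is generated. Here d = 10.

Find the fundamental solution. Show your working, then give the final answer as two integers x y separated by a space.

d=10: √d = [3; 6] (ℓ=1, odd), read p_1/q_1
i=0: a=3 ⇒ p=3, q=1
i=1: a=6 ⇒ p=19, q=6
(x₁, y₁) = (19, 6);  19² − 10·6² = 1 ✓

19 6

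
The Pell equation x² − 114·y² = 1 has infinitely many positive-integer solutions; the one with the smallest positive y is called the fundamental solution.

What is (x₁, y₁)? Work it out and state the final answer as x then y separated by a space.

d=114: √d = [10; 1,2,10,2,1,20] (ℓ=6, even), read p_5/q_5
step 0: (10, 1)  from 10·(1,0) + (0,1)
…
step 4: (694, 65)  from 2·(331,31) + (32,3)
step 5: (1025, 96)  from 1·(694,65) + (331,31)
(x₁, y₁) = (1025, 96);  1025² − 114·96² = 1 ✓

1025 96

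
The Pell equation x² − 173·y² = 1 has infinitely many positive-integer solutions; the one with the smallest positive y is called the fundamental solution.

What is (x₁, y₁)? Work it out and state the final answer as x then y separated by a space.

√173 → a₀=13, period (6,1,1,6,26); ℓ=5 odd so k=9
k=0  a_k=13  p_k/q_k = 13/1
…
k=4  a_k=6  p_k/q_k = 1118/85
…
k=8  a_k=1  p_k/q_k = 382343/29069
k=9  a_k=6  p_k/q_k = 2499849/190060
(x₁, y₁) = (2499849, 190060);  2499849² − 173·190060² = 1 ✓

2499849 190060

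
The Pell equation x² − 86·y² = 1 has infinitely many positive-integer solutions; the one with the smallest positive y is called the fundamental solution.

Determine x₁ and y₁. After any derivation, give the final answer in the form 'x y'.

[9; 3,1,1,1,8,1,1,1,3,18] for √86; ℓ=10 ⇒ convergent index 9
step 0: (9, 1)  from 9·(1,0) + (0,1)
step 1: (28, 3)  from 3·(9,1) + (1,0)
step 2: (37, 4)  from 1·(28,3) + (9,1)
step 3: (65, 7)  from 1·(37,4) + (28,3)
step 4: (102, 11)  from 1·(65,7) + (37,4)
step 5: (881, 95)  from 8·(102,11) + (65,7)
step 6: (983, 106)  from 1·(881,95) + (102,11)
step 7: (1864, 201)  from 1·(983,106) + (881,95)
step 8: (2847, 307)  from 1·(1864,201) + (983,106)
step 9: (10405, 1122)  from 3·(2847,307) + (1864,201)
(x₁, y₁) = (10405, 1122);  10405² − 86·1122² = 1 ✓

10405 1122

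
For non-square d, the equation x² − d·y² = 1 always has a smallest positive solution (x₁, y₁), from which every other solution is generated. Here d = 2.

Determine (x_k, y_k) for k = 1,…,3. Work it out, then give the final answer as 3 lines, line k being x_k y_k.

√2 → a₀=1, period (2); ℓ=1 odd so k=1
step 0: (1, 1)  from 1·(1,0) + (0,1)
step 1: (3, 2)  from 2·(1,1) + (1,0)
→ (3, 2).  Check: 3²=9, 2·2²=8, difference 1.
k=2:  x_2 = 3·3+2·2·2 = 17,  y_2 = 3·2+2·3 = 12
k=3:  x_3 = 3·17+2·2·12 = 99,  y_3 = 3·12+2·17 = 70

3 2
17 12
99 70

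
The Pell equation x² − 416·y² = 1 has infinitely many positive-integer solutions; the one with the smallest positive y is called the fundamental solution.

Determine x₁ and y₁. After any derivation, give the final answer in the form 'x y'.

5201 255

√416 = [20; 2,1,1,9,1,1,2,40, …], period ℓ=8 (even) → k=7
i=0: a=20 ⇒ p=20, q=1
…
i=2: a=1 ⇒ p=61, q=3
i=3: a=1 ⇒ p=102, q=5
i=4: a=9 ⇒ p=979, q=48
i=5: a=1 ⇒ p=1081, q=53
i=6: a=1 ⇒ p=2060, q=101
i=7: a=2 ⇒ p=5201, q=255
fundamental: x₁=5201, y₁=255  (since 27050401 − 416·65025 = 1)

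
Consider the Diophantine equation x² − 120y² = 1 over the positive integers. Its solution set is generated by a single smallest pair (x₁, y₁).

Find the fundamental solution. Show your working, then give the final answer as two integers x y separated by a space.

[10; 1,20] for √120; ℓ=2 ⇒ convergent index 1
step 0: (10, 1)  from 10·(1,0) + (0,1)
step 1: (11, 1)  from 1·(10,1) + (1,0)
(x₁, y₁) = (11, 1);  11² − 120·1² = 1 ✓

11 1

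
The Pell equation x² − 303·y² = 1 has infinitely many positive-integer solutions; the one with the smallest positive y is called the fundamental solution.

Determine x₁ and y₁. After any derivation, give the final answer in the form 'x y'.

√303 = [17; 2,2,5,2,2,34, …], period ℓ=6 (even) → k=5
step 0: (17, 1)  from 17·(1,0) + (0,1)
step 1: (35, 2)  from 2·(17,1) + (1,0)
step 2: (87, 5)  from 2·(35,2) + (17,1)
step 3: (470, 27)  from 5·(87,5) + (35,2)
step 4: (1027, 59)  from 2·(470,27) + (87,5)
step 5: (2524, 145)  from 2·(1027,59) + (470,27)
→ (2524, 145).  Check: 2524²=6370576, 303·145²=6370575, difference 1.

2524 145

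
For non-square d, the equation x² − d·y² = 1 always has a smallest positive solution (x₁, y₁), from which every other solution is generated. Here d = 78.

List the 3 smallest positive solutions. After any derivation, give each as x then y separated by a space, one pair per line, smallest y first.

53 6
5617 636
595349 67410

[8; 1,4,1,16] for √78; ℓ=4 ⇒ convergent index 3
i=0: a=8 ⇒ p=8, q=1
i=1: a=1 ⇒ p=9, q=1
i=2: a=4 ⇒ p=44, q=5
i=3: a=1 ⇒ p=53, q=6
(x₁, y₁) = (53, 6);  53² − 78·6² = 1 ✓
(53+6√78)^2 = 5617 + 636√78
(53+6√78)^3 = 595349 + 67410√78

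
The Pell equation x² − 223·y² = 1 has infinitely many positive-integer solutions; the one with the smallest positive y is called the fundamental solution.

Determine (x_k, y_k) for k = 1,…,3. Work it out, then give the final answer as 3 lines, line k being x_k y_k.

√223 = [14; 1,13,1,28, …], period ℓ=4 (even) → k=3
step 0: (14, 1)  from 14·(1,0) + (0,1)
step 1: (15, 1)  from 1·(14,1) + (1,0)
step 2: (209, 14)  from 13·(15,1) + (14,1)
step 3: (224, 15)  from 1·(209,14) + (15,1)
fundamental: x₁=224, y₁=15  (since 50176 − 223·225 = 1)
k=2:  x_2 = 224·224+223·15·15 = 100351,  y_2 = 224·15+15·224 = 6720
k=3:  x_3 = 224·100351+223·15·6720 = 44957024,  y_3 = 224·6720+15·100351 = 3010545

224 15
100351 6720
44957024 3010545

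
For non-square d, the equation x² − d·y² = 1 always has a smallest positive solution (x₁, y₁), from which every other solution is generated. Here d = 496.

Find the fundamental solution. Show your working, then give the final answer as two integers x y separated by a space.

√496 = [22; 3,1,2,4,1,…,1,3,44, …], period ℓ=16 (even) → k=15
a_0=22:  p_0=22·1+0=22,  q_0=22·0+1=1
…
a_2=1:  p_2=1·67+22=89,  q_2=1·3+1=4
a_3=2:  p_3=2·89+67=245,  q_3=2·4+3=11
…
a_6=1:  p_6=1·1314+1069=2383,  q_6=1·59+48=107
a_7=2:  p_7=2·2383+1314=6080,  q_7=2·107+59=273
a_8=2:  p_8=2·6080+2383=14543,  q_8=2·273+107=653
a_9=2:  p_9=2·14543+6080=35166,  q_9=2·653+273=1579
a_10=1:  p_10=1·35166+14543=49709,  q_10=1·1579+653=2232
a_11=1:  p_11=1·49709+35166=84875,  q_11=1·2232+1579=3811
a_12=4:  p_12=4·84875+49709=389209,  q_12=4·3811+2232=17476
…
a_14=1:  p_14=1·863293+389209=1252502,  q_14=1·38763+17476=56239
a_15=3:  p_15=3·1252502+863293=4620799,  q_15=3·56239+38763=207480
(x₁, y₁) = (4620799, 207480);  4620799² − 496·207480² = 1 ✓

4620799 207480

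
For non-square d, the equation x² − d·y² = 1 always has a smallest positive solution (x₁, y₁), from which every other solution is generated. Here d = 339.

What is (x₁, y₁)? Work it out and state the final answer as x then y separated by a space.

[18; 2,2,2,1,17,1,2,2,2,36] for √339; ℓ=10 ⇒ convergent index 9
i=0: a=18 ⇒ p=18, q=1
…
i=2: a=2 ⇒ p=92, q=5
…
i=4: a=1 ⇒ p=313, q=17
i=5: a=17 ⇒ p=5542, q=301
…
i=7: a=2 ⇒ p=17252, q=937
i=8: a=2 ⇒ p=40359, q=2192
i=9: a=2 ⇒ p=97970, q=5321
(x₁, y₁) = (97970, 5321);  97970² − 339·5321² = 1 ✓

97970 5321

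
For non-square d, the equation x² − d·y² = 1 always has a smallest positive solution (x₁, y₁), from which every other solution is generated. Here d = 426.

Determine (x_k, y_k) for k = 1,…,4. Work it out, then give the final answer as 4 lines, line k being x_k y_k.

[20; 1,1,1,3,2,6,2,3,1,1,1,40] for √426; ℓ=12 ⇒ convergent index 11
step 0: (20, 1)  from 20·(1,0) + (0,1)
…
step 2: (41, 2)  from 1·(21,1) + (20,1)
step 3: (62, 3)  from 1·(41,2) + (21,1)
step 4: (227, 11)  from 3·(62,3) + (41,2)
…
step 6: (3323, 161)  from 6·(516,25) + (227,11)
step 7: (7162, 347)  from 2·(3323,161) + (516,25)
step 8: (24809, 1202)  from 3·(7162,347) + (3323,161)
…
step 10: (56780, 2751)  from 1·(31971,1549) + (24809,1202)
step 11: (88751, 4300)  from 1·(56780,2751) + (31971,1549)
(x₁, y₁) = (88751, 4300);  88751² − 426·4300² = 1 ✓
n=2: (88751,4300)∘(88751,4300) = (88751·88751+426·4300·4300, 88751·4300+4300·88751) = (15753480001,763258600)
n=3: (15753480001,763258600)∘(88751,4300) = (88751·15753480001+426·4300·763258600, 88751·763258600+4300·15753480001) = (2796274207048751,135479928012900)
n=4: (2796274207048751,135479928012900)∘(88751,4300) = (88751·2796274207048751+426·4300·135479928012900, 88751·135479928012900+4300·2796274207048751) = (496344264283813920001,24047958181382517200)

88751 4300
15753480001 763258600
2796274207048751 135479928012900
496344264283813920001 24047958181382517200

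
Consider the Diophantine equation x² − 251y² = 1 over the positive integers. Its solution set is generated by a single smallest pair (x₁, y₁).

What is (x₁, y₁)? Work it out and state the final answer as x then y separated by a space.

3674890 231957

√251 → a₀=15, period (1,5,2,1,2,…,5,1,30); ℓ=14 even so k=13
i=0: a=15 ⇒ p=15, q=1
…
i=2: a=5 ⇒ p=95, q=6
i=3: a=2 ⇒ p=206, q=13
i=4: a=1 ⇒ p=301, q=19
i=5: a=2 ⇒ p=808, q=51
…
i=7: a=15 ⇒ p=29563, q=1866
i=8: a=2 ⇒ p=61043, q=3853
i=9: a=2 ⇒ p=151649, q=9572
…
i=12: a=5 ⇒ p=3097857, q=195535
i=13: a=1 ⇒ p=3674890, q=231957
→ (3674890, 231957).  Check: 3674890²=13504816512100, 251·231957²=13504816512099, difference 1.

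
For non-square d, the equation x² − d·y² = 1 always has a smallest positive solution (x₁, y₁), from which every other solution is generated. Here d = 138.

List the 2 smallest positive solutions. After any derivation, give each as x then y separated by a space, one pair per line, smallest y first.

√138 → a₀=11, period (1,2,1,22); ℓ=4 even so k=3
step 0: (11, 1)  from 11·(1,0) + (0,1)
…
step 2: (35, 3)  from 2·(12,1) + (11,1)
step 3: (47, 4)  from 1·(35,3) + (12,1)
fundamental: x₁=47, y₁=4  (since 2209 − 138·16 = 1)
(47+4√138)^2 = 4417 + 376√138

47 4
4417 376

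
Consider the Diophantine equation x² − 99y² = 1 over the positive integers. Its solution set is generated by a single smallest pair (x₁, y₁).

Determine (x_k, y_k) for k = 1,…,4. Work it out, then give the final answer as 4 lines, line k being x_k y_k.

10 1
199 20
3970 399
79201 7960

√99 → a₀=9, period (1,18); ℓ=2 even so k=1
i=0: a=9 ⇒ p=9, q=1
i=1: a=1 ⇒ p=10, q=1
→ (10, 1).  Check: 10²=100, 99·1²=99, difference 1.
(10+1√99)^2 = 199 + 20√99
(10+1√99)^3 = 3970 + 399√99
(10+1√99)^4 = 79201 + 7960√99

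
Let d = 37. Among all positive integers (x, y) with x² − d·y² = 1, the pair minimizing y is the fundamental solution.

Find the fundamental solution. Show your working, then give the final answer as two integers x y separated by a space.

[6; 12] for √37; ℓ=1 ⇒ convergent index 1
i=0: a=6 ⇒ p=6, q=1
i=1: a=12 ⇒ p=73, q=12
fundamental: x₁=73, y₁=12  (since 5329 − 37·144 = 1)

73 12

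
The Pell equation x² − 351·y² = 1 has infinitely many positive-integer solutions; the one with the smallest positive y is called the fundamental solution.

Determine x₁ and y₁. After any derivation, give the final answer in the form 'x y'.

√351 → a₀=18, period (1,2,1,3,2,2,2,3,1,2,1,36); ℓ=12 even so k=11
i=0: a=18 ⇒ p=18, q=1
i=1: a=1 ⇒ p=19, q=1
i=2: a=2 ⇒ p=56, q=3
…
i=4: a=3 ⇒ p=281, q=15
…
i=6: a=2 ⇒ p=1555, q=83
…
i=8: a=3 ⇒ p=12796, q=683
…
i=10: a=2 ⇒ p=45882, q=2449
i=11: a=1 ⇒ p=62425, q=3332
(x₁, y₁) = (62425, 3332);  62425² − 351·3332² = 1 ✓

62425 3332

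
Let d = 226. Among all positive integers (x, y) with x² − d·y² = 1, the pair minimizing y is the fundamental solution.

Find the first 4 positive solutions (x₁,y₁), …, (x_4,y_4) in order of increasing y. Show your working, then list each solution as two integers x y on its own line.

[15; 30] for √226; ℓ=1 ⇒ convergent index 1
k=0  a_k=15  p_k/q_k = 15/1
k=1  a_k=30  p_k/q_k = 451/30
fundamental: x₁=451, y₁=30  (since 203401 − 226·900 = 1)
(x_2, y_2) = (451·451 + 226·30·30, 451·30 + 30·451) = (406801, 27060)
(x_3, y_3) = (451·406801 + 226·30·27060, 451·27060 + 30·406801) = (366934051, 24408090)
(x_4, y_4) = (451·366934051 + 226·30·24408090, 451·24408090 + 30·366934051) = (330974107201, 22016070120)

451 30
406801 27060
366934051 24408090
330974107201 22016070120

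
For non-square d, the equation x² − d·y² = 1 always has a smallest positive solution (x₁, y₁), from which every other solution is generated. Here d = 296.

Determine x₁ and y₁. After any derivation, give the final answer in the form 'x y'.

d=296: √d = [17; 4,1,7,1,4,34] (ℓ=6, even), read p_5/q_5
a_0=17:  p_0=17·1+0=17,  q_0=17·0+1=1
a_1=4:  p_1=4·17+1=69,  q_1=4·1+0=4
…
a_4=1:  p_4=1·671+86=757,  q_4=1·39+5=44
a_5=4:  p_5=4·757+671=3699,  q_5=4·44+39=215
fundamental: x₁=3699, y₁=215  (since 13682601 − 296·46225 = 1)

3699 215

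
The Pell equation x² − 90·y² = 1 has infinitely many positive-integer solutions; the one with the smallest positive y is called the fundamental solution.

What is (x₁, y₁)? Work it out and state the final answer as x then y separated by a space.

[9; 2,18] for √90; ℓ=2 ⇒ convergent index 1
step 0: (9, 1)  from 9·(1,0) + (0,1)
step 1: (19, 2)  from 2·(9,1) + (1,0)
fundamental: x₁=19, y₁=2  (since 361 − 90·4 = 1)

19 2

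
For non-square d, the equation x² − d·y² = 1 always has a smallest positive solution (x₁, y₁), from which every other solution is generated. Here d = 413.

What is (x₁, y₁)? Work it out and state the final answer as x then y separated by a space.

113399 5580

√413 = [20; 3,9,1,4,1,9,3,40, …], period ℓ=8 (even) → k=7
i=0: a=20 ⇒ p=20, q=1
i=1: a=3 ⇒ p=61, q=3
…
i=4: a=4 ⇒ p=3089, q=152
…
i=6: a=9 ⇒ p=36560, q=1799
i=7: a=3 ⇒ p=113399, q=5580
→ (113399, 5580).  Check: 113399²=12859333201, 413·5580²=12859333200, difference 1.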